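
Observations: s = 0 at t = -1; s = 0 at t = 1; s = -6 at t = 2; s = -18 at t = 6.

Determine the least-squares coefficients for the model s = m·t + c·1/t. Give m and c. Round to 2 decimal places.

m = -3.13, c = 2.86

Normal-equation sums: Σt·t = 42, Σt·1/t = 4, Σ1/t·1/t = 41/18.
Moment sums: Σt·s = -120, Σ1/t·s = -6.
So MᵀM·[m, c]ᵀ = Mᵀs: [[42, 4]; [4, 41/18]]·[m, c]ᵀ = [-120, -6]ᵀ.
Determinant 42·(41/18) − 4² = 239/3.
m = ((-120)·(41/18) − 4·(-6))/(239/3) = -748/239; c = (42·(-6) − 4·(-120))/(239/3) = 684/239.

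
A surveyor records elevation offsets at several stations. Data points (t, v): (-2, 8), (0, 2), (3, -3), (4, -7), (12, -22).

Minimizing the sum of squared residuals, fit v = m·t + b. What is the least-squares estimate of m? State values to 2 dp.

Setting ∂/∂m … = 0 gives: 173·m + 17·b = -317;  17·m + 5·b = -22.
(Σt·t = 173, Σt = 17, Σ1 = 5, Σt·v = -317, Σv = -22.)
Eliminating b: 5·(row 1) − 17·(row 2) gives 576·m = 5·(-317) − 17·(-22) = -1211, so m = -1211/576.
Then b = ((-22) − 17·(-1211/576))/5 = 1583/576.

m = -2.10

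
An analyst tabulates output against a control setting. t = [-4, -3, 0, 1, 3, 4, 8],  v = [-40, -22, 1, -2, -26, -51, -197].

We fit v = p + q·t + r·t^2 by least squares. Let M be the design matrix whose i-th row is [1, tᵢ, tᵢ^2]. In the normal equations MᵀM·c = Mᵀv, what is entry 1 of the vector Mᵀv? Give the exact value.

Entry 1 ↔ basis 1, so (Mᵀv)_{1} = Σᵢ vᵢ = (1)·(-40) + (1)·(-22) + (1)·(1) + (1)·(-2) + (1)·(-26) + (1)·(-51) + (1)·(-197) = -337.

-337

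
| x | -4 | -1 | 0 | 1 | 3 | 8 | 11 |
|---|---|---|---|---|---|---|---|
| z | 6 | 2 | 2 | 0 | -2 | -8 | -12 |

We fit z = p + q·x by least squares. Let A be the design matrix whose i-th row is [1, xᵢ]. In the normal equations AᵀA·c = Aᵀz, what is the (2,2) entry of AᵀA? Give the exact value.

212

Row 2 ↔ basis x, column 2 ↔ basis x, so (AᵀA)_{2,2} = Σᵢ (x)·(x) = (-4)·(-4) + (-1)·(-1) + (0)·(0) + (1)·(1) + (3)·(3) + (8)·(8) + (11)·(11) = 212.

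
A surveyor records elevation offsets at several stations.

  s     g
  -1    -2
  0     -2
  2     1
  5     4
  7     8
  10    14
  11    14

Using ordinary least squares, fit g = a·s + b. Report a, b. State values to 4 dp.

a = 1.4407, b = -1.7119

From the data, Σs·s = 300, Σs = 34, Σ1 = 7.
For Aᵀg: Σs·g = 374, Σg = 37.
Normal equations: [[300, 34]; [34, 7]]·[a, b]ᵀ = [374, 37]ᵀ.
Eliminating b: 7·(row 1) − 34·(row 2) gives 944·a = 7·374 − 34·37 = 1360, so a = 85/59.
Then b = (37 − 34·(85/59))/7 = -101/59.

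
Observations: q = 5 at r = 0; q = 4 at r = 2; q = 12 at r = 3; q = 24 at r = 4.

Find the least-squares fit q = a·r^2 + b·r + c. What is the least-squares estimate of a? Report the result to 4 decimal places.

a = 2.5682

With design matrix A, AᵀA = [[353, 99, 29]; [99, 29, 9]; [29, 9, 4]] and Aᵀq = [508, 140, 45]ᵀ.
Row-reducing yields a = 113/44, b = -241/44, c = 109/22.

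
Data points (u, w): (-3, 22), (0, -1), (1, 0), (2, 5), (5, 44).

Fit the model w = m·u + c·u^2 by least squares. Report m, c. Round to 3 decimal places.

m = -1.341, c = 2.021

Forming AᵀA = [[39, 107]; [107, 723]] and Aᵀw = [164, 1318]ᵀ gives AᵀA·[m, c]ᵀ = Aᵀw.
Eliminating c: 723·(row 1) − 107·(row 2) gives 16748·m = 723·164 − 107·1318 = -22454, so m = -11227/8374.
Then c = (1318 − 107·(-11227/8374))/723 = 16927/8374.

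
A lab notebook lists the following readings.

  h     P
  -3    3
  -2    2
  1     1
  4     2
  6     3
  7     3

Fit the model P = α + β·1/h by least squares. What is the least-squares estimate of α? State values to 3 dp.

From the data, Σ1 = 6, Σ1/h = 61/84, Σ1/h·1/h = 10385/7056.
And ΣP = 14, Σ1/h·P = 3/7.
Normal equations: [[6, 61/84]; [61/84, 10385/7056]]·[α, β]ᵀ = [14, 3/7]ᵀ.
Eliminating β: (10385/7056)·(row 1) − (61/84)·(row 2) gives (58589/7056)·α = (10385/7056)·14 − (61/84)·(3/7) = 71597/3528, so α = 143194/58589.
Then β = ((3/7) − (61/84)·(143194/58589))/(10385/7056) = -53592/58589.

α = 2.444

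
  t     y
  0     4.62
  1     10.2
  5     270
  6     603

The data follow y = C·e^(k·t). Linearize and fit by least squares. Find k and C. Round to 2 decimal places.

Taking logs, ln y = k·t + ln C, so regress ln y on t.
Over the data: Σt = 12.0000, Σ(t)² = 62.0000, Σln y = 15.8531, Σt·ln y = 68.7260.
Normal system: [[62.0000, 12.0000]; [12.0000, 4]]·[k, ln C]ᵀ = [68.7260, 15.8531]ᵀ.
Slope k = (n·Σt·ln y − Σt·Σln y)/(n·Σ(t)² − (Σt)²) = (4·68.7260 − 12.0000·15.8531)/104.0000 = 0.81410; ln C = (Σln y − k·Σt)/n = 1.52098, so C = exp(1.52098) = 4.57669.

k = 0.81, C = 4.58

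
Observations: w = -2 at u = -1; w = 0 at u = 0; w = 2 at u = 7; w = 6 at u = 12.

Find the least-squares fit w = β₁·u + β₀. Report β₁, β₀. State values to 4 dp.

β₁ = 0.5398, β₀ = -0.9292

Forming MᵀM = [[194, 18]; [18, 4]] and Mᵀw = [88, 6]ᵀ gives MᵀM·[β₁, β₀]ᵀ = Mᵀw.
det = 194·4 − 18² = 452.
β₁ = (88·4 − 18·6)/452 = 61/113; β₀ = (194·6 − 18·88)/452 = -105/113.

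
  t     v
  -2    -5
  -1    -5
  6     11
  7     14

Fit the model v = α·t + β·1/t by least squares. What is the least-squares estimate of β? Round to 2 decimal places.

β = 3.01

With design matrix X, XᵀX = [[90, 4]; [4, 1145/882]] and Xᵀv = [179, 34/3]ᵀ.
Eliminating β: (1145/882)·(row 1) − 4·(row 2) gives (4941/49)·α = (1145/882)·179 − 4·(34/3) = 164971/882, so α = 164971/88938.
Then β = ((34/3) − 4·(164971/88938))/(1145/882) = 14896/4941.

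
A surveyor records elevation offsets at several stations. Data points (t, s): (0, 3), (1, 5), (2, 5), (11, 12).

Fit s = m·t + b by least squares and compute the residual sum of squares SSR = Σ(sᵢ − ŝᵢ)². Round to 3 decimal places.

Normal-equation sums: Σt·t = 126, Σt = 14, Σ1 = 4.
And Σt·s = 147, Σs = 25.
Normal equations: [[126, 14]; [14, 4]]·[m, b]ᵀ = [147, 25]ᵀ.
Δ = 126·4 − 14² = 308.
m = (147·4 − 14·25)/308 = 17/22; b = (126·25 − 14·147)/308 = 39/11.
Residuals: -6/11, 15/22, -1/11, -1/22; SSR = 17/22.

SSR = 0.773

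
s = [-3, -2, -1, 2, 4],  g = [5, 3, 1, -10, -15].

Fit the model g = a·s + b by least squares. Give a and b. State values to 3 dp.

Setting ∂/∂a … = 0 gives: 34·a + 0·b = -102;  0·a + 5·b = -16.
(Σs·s = 34, Σs = 0, Σ1 = 5, Σs·g = -102, Σg = -16.)
det = 34·5 − 0² = 170.
a = ((-102)·5 − 0·(-16))/170 = -3; b = (34·(-16) − 0·(-102))/170 = -16/5.

a = -3.000, b = -3.200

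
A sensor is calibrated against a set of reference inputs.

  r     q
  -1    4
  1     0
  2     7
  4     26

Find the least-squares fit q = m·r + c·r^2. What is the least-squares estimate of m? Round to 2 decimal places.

m = -1.21

Entries of AᵀA: Σr·r = 22, Σr·r^2 = 72, Σr^2·r^2 = 274.
Right-hand side: Σr·q = 114, Σr^2·q = 448.
Eliminating c: 274·(row 1) − 72·(row 2) gives 844·m = 274·114 − 72·448 = -1020, so m = -255/211.
Then c = (448 − 72·(-255/211))/274 = 412/211.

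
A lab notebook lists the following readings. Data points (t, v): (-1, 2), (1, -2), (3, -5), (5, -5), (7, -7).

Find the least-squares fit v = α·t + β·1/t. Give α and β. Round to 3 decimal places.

With design matrix X, XᵀX = [[85, 5]; [5, 23941/11025]] and Xᵀv = [-93, -23/3]ᵀ.
Eliminating β: (23941/11025)·(row 1) − 5·(row 2) gives (351872/2205)·α = (23941/11025)·(-93) − 5·(-23/3) = -200432/1225, so α = -112743/109960.
Then β = ((-23/3) − 5·(-112743/109960))/(23941/11025) = -25725/21992.

α = -1.025, β = -1.170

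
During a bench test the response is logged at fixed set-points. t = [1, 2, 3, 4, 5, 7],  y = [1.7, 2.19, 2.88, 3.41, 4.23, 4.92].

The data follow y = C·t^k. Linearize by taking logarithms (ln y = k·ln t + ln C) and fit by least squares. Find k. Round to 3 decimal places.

k = 0.569

Let Y = ln y. Fitting Y = k·ln t + ln C by least squares:
Σln t = 6.7334, Σ(ln t)² = 9.9861, Σln y = 6.6345, Σln t·ln y = 8.8276.
Equations: 9.9861·k + 6.7334·ln C = 8.8276;  6.7334·k + 6·ln C = 6.6345.
Solving (det = 14.5777): k = 0.56886, ln C = 0.46737.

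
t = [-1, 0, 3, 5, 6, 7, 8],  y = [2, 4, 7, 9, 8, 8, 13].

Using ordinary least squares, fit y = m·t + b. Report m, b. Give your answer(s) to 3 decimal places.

m = 0.944, b = 3.508

AᵀA·[m, b]ᵀ = Aᵀy reads: 184·m + 28·b = 272;  28·m + 7·b = 51.
(Σt·t = 184, Σt = 28, Σ1 = 7, Σt·y = 272, Σy = 51.)
Eliminating b: 7·(row 1) − 28·(row 2) gives 504·m = 7·272 − 28·51 = 476, so m = 17/18.
Then b = (51 − 28·(17/18))/7 = 221/63.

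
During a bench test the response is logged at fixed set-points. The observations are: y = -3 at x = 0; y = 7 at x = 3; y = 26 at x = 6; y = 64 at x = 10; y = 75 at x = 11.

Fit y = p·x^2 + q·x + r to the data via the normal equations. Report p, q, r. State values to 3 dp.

With design matrix M, MᵀM = [[26018, 2574, 266]; [2574, 266, 30]; [266, 30, 5]] and Mᵀy = [16474, 1642, 169]ᵀ.
Row-reducing yields p = 6119/13346, q = 27871/13346, r = -20831/6673.

p = 0.458, q = 2.088, r = -3.122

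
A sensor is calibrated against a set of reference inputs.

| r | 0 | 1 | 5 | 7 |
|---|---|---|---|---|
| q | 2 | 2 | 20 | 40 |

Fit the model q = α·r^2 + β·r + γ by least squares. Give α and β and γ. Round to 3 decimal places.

Entries of AᵀA: Σr^2·r^2 = 3027, Σr^2·r = 469, Σr^2 = 75, Σr·r = 75, Σr = 13, Σ1 = 4.
For Aᵀq: Σr^2·q = 2462, Σr·q = 382, Σq = 64.
So AᵀA·[α, β, γ]ᵀ = Aᵀq: [[3027, 469, 75]; [469, 75, 13]; [75, 13, 4]]·[α, β, γ]ᵀ = [2462, 382, 64]ᵀ.
Solving the 3×3 system (Gaussian elimination) gives α = 2137/2342, β = -2255/2342, γ = 2366/1171.

α = 0.912, β = -0.963, γ = 2.020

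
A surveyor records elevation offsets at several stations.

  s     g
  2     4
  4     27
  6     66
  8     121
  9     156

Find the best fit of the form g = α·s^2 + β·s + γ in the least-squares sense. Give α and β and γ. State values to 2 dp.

α = 2.07, β = -1.08, γ = -1.98

Sums needed: Σs^2·s^2 = 12225, Σs^2·s = 1529, Σs^2 = 201, Σs·s = 201, Σs = 29, Σ1 = 5.
And Σs^2·g = 23204, Σs·g = 2884, Σg = 374.
Solving the 3×3 system (Gaussian elimination) gives α = 5209/2522, β = -2719/2522, γ = -2493/1261.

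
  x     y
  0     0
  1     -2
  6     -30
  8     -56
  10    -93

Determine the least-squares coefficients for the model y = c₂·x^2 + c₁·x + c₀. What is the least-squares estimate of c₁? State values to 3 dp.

c₁ = 1.694

Compute the Gram sums: Σx^2·x^2 = 15393, Σx^2·x = 1729, Σx^2 = 201, Σx·x = 201, Σx = 25, Σ1 = 5.
Moment sums: Σx^2·y = -13966, Σx·y = -1560, Σy = -181.
Normal equations: [[15393, 1729, 201]; [1729, 201, 25]; [201, 25, 5]]·[c₂, c₁, c₀]ᵀ = [-13966, -1560, -181]ᵀ.
Inverting the 3×3 Gram matrix, [c₂, c₁, c₀]ᵀ = [-10689/9874, 33457/19748, -22767/19748]ᵀ.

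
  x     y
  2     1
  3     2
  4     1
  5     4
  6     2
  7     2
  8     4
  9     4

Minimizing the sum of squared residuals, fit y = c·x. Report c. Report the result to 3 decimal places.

c = 0.444

With design matrix A, AᵀA = [[284]] and Aᵀy = [126]ᵀ.
Hence c = 126 / 284 ≈ 0.443662.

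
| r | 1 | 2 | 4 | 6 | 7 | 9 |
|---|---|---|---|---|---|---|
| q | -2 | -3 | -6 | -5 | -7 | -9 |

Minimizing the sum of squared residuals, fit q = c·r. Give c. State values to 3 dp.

Sums needed: Σr·r = 187.
Right-hand side: Σr·q = -192.
MᵀM·[c]ᵀ = Mᵀq becomes [[187]]·[c]ᵀ = [-192]ᵀ.
c = (-192)/187 = -1.02674.

c = -1.027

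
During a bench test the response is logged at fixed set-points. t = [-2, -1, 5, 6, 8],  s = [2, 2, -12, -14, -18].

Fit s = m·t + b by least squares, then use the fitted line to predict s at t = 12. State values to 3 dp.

Forming MᵀM = [[130, 16]; [16, 5]] and Mᵀs = [-294, -40]ᵀ gives MᵀM·[m, b]ᵀ = Mᵀs.
Eliminating b: 5·(row 1) − 16·(row 2) gives 394·m = 5·(-294) − 16·(-40) = -830, so m = -415/197.
Then b = ((-40) − 16·(-415/197))/5 = -248/197.
At t = 12: ŝ = (-415/197)·(12) + (-248/197)·(1) = -5228/197.

ŝ = -26.538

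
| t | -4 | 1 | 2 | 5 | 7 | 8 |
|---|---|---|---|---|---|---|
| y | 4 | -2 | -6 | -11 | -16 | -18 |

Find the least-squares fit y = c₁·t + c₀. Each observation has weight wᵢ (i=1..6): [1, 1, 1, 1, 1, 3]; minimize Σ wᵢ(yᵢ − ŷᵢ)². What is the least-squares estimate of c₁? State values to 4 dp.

Entries of MᵀWM: Σwᵢ·t·t = 287, Σwᵢ·t = 35, Σwᵢ·1 = 8.
For MᵀWy: Σwᵢ·t·y = -629, Σwᵢ·y = -85.
So MᵀWM·[c₁, c₀]ᵀ = MᵀWy: [[287, 35]; [35, 8]]·[c₁, c₀]ᵀ = [-629, -85]ᵀ.
det = 287·8 − 35² = 1071.
c₁ = ((-629)·8 − 35·(-85))/1071 = -121/63; c₀ = (287·(-85) − 35·(-629))/1071 = -20/9.

c₁ = -1.9206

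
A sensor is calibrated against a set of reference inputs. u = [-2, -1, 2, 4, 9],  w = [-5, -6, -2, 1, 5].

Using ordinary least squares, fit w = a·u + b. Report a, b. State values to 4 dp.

a = 1.0078, b = -3.8187

The normal equations are: 106·a + 12·b = 61;  12·a + 5·b = -7.
(Σu·u = 106, Σu = 12, Σ1 = 5, Σu·w = 61, Σw = -7.)
det = 106·5 − 12² = 386.
a = (61·5 − 12·(-7))/386 = 389/386; b = (106·(-7) − 12·61)/386 = -737/193.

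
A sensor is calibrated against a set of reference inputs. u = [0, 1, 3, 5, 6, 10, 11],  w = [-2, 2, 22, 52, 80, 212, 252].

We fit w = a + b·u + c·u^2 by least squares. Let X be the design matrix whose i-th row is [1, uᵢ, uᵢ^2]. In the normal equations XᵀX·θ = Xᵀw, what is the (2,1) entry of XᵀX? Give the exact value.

36

Row 2 ↔ basis u, column 1 ↔ basis 1, so (XᵀX)_{2,1} = Σᵢ u = (0)·(1) + (1)·(1) + (3)·(1) + (5)·(1) + (6)·(1) + (10)·(1) + (11)·(1) = 36.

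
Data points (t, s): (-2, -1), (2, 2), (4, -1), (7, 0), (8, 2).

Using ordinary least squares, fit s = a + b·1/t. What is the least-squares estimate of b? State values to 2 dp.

b = 2.37

Sums needed: Σ1 = 5, Σ1/t = 29/56, Σ1/t·1/t = 1877/3136.
For Mᵀs: Σs = 2, Σ1/t·s = 3/2.
Normal equations: [[5, 29/56]; [29/56, 1877/3136]]·[a, b]ᵀ = [2, 3/2]ᵀ.
Δ = 5·(1877/3136) − (29/56)² = 267/98.
a = (2·(1877/3136) − (29/56)·(3/2))/(267/98) = 659/4272; b = (5·(3/2) − (29/56)·2)/(267/98) = 1267/534.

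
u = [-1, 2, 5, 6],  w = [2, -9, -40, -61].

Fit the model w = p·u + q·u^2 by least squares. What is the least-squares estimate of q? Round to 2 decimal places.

Forming XᵀX = [[66, 348]; [348, 1938]] and Xᵀw = [-586, -3230]ᵀ gives XᵀX·[p, q]ᵀ = Xᵀw.
Eliminating q: 1938·(row 1) − 348·(row 2) gives 6804·p = 1938·(-586) − 348·(-3230) = -11628, so p = -323/189.
Then q = ((-3230) − 348·(-323/189))/1938 = -257/189.

q = -1.36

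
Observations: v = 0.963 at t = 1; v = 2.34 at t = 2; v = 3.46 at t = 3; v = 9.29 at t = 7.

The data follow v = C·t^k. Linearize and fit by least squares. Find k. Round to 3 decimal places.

k = 1.155

With ln vᵢ as the transformed response and ln tᵢ as the regressor:
Σln t = 3.7377, Σ(ln t)² = 5.4740, Σln v = 4.2827, Σln t·ln v = 6.2903.
Equations: 5.4740·k + 3.7377·ln C = 6.2903;  3.7377·k + 4·ln C = 4.2827.
Solving (det = 7.9257): k = 1.15497, ln C = -0.00856.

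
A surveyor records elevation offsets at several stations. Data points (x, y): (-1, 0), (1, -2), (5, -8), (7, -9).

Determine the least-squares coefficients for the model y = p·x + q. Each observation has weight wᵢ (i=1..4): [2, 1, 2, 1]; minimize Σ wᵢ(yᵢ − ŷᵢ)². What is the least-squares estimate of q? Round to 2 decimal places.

q = -1.22

AᵀWA·[p, q]ᵀ = AᵀWy reads: 102·p + 16·q = -145;  16·p + 6·q = -27.
det = 102·6 − 16² = 356.
p = ((-145)·6 − 16·(-27))/356 = -219/178; q = (102·(-27) − 16·(-145))/356 = -217/178.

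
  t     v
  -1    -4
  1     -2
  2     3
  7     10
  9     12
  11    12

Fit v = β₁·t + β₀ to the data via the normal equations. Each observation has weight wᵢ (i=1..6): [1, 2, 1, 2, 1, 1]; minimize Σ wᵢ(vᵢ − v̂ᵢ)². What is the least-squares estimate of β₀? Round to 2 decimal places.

The normal system XᵀWX·[β₁, β₀]ᵀ = XᵀWv is [[307, 37]; [37, 8]]·[β₁, β₀]ᵀ = [386, 39]ᵀ.
Δ = 307·8 − 37² = 1087.
β₁ = (386·8 − 37·39)/1087 = 1645/1087; β₀ = (307·39 − 37·386)/1087 = -2309/1087.

β₀ = -2.12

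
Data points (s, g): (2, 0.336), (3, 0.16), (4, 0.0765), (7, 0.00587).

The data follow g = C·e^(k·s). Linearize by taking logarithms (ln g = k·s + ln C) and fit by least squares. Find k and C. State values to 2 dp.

Let Y = ln g. Fitting Y = k·s + ln C by least squares:
Σs = 16.0000, Σ(s)² = 78.0000, Σln g = -10.6316, Σs·ln g = -53.9262.
Normal system: [[78.0000, 16.0000]; [16.0000, 4]]·[k, ln C]ᵀ = [-53.9262, -10.6316]ᵀ.
Δ = 78.0000·4 − (16.0000)² = 56.0000; k = (-53.9262·4 − 16.0000·-10.6316)/56.0000 = -0.81427, ln C = (78.0000·-10.6316 − 16.0000·-53.9262)/56.0000 = 0.59920, so C = exp(0.59920) = 1.82066.

k = -0.81, C = 1.82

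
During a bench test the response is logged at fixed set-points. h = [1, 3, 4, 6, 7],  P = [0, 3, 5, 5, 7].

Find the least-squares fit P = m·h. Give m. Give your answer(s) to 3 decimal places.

m = 0.973

Compute the Gram sums: Σh·h = 111.
Moment sums: Σh·P = 108.
So AᵀA·[m]ᵀ = AᵀP: [[111]]·[m]ᵀ = [108]ᵀ.
Hence m = 108 / 111 ≈ 0.972973.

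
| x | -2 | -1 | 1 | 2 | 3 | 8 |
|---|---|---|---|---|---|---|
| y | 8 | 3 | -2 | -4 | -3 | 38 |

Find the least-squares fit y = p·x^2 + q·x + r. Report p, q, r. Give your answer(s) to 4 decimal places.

p = 1.0018, q = -3.1012, r = -1.5059

Normal-equation sums: Σx^2·x^2 = 4211, Σx^2·x = 539, Σx^2 = 83, Σx·x = 83, Σx = 11, Σ1 = 6.
For Mᵀy: Σx^2·y = 2422, Σx·y = 266, Σy = 40.
So MᵀM·[p, q, r]ᵀ = Mᵀy: [[4211, 539, 83]; [539, 83, 11]; [83, 11, 6]]·[p, q, r]ᵀ = [2422, 266, 40]ᵀ.
Row-reducing yields p = 64327/64212, q = -199135/64212, r = -8058/5351.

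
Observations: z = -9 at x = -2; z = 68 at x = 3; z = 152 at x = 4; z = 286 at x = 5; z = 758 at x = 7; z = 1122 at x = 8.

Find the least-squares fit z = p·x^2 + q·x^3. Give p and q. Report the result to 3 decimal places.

Sums needed: Σx^2·x^2 = 7475, Σx^2·x^3 = 53935, Σx^3·x^3 = 400307.
For Aᵀz: Σx^2·z = 119108, Σx^3·z = 881844.
Normal equations: [[7475, 53935]; [53935, 400307]]·[p, q]ᵀ = [119108, 881844]ᵀ.
det = 7475·400307 − 53935² = 83310600.
p = (119108·400307 − 53935·881844)/83310600 = 14688752/10413825; q = (7475·881844 − 53935·119108)/83310600 = 182276/90555.

p = 1.411, q = 2.013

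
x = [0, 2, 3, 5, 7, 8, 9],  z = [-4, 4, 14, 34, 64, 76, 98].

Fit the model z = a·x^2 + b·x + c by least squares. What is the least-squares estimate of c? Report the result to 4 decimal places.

From the data, Σx^2·x^2 = 13780, Σx^2·x = 1744, Σx^2 = 232, Σx·x = 232, Σx = 34, Σ1 = 7.
And Σx^2·z = 16930, Σx·z = 2158, Σz = 286.
Normal equations: [[13780, 1744, 232]; [1744, 232, 34]; [232, 34, 7]]·[a, b, c]ᵀ = [16930, 2158, 286]ᵀ.
Solving the 3×3 system (Gaussian elimination) gives a = 767/854, b = 2741/854, c = -1921/427.

c = -4.4988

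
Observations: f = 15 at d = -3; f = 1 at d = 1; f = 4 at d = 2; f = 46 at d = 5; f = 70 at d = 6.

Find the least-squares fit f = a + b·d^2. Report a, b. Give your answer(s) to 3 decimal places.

a = -2.699, b = 1.993

Setting ∂/∂a … = 0 gives: 5·a + 75·b = 136;  75·a + 2019·b = 3822.
det = 5·2019 − 75² = 4470.
a = (136·2019 − 75·3822)/4470 = -2011/745; b = (5·3822 − 75·136)/4470 = 297/149.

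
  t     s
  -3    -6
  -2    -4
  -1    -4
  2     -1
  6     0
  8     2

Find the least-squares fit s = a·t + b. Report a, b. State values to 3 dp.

Entries of XᵀX: Σt·t = 118, Σt = 10, Σ1 = 6.
Right-hand side: Σt·s = 44, Σs = -13.
So XᵀX·[a, b]ᵀ = Xᵀs: [[118, 10]; [10, 6]]·[a, b]ᵀ = [44, -13]ᵀ.
det = 118·6 − 10² = 608.
a = (44·6 − 10·(-13))/608 = 197/304; b = (118·(-13) − 10·44)/608 = -987/304.

a = 0.648, b = -3.247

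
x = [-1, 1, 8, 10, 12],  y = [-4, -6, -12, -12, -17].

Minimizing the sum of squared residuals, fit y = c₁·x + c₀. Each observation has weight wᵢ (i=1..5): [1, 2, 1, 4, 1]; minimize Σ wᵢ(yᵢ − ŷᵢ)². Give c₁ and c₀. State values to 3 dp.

c₁ = -0.798, c₀ = -4.924

The normal equations are: 611·c₁ + 61·c₀ = -788;  61·c₁ + 9·c₀ = -93.
(Σwᵢ·x·x = 611, Σwᵢ·x = 61, Σwᵢ·1 = 9, Σwᵢ·x·y = -788, Σwᵢ·y = -93.)
Δ = 611·9 − 61² = 1778.
c₁ = ((-788)·9 − 61·(-93))/1778 = -1419/1778; c₀ = (611·(-93) − 61·(-788))/1778 = -8755/1778.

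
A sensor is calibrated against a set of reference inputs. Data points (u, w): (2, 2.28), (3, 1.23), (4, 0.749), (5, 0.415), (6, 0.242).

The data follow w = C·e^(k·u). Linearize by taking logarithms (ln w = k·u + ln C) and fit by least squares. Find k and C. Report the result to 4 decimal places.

k = -0.5572, C = 6.8057

Linearized form: ln w = k·u + ln C. From the 5 transformed points,
Σu = 20.0000, Σ(u)² = 90.0000, Σln w = -1.5561, Σu·ln w = -11.7970.
Equations: 90.0000·k + 20.0000·ln C = -11.7970;  20.0000·k + 5·ln C = -1.5561.
Δ = 90.0000·5 − (20.0000)² = 50.0000; k = (-11.7970·5 − 20.0000·-1.5561)/50.0000 = -0.55725, ln C = (90.0000·-1.5561 − 20.0000·-11.7970)/50.0000 = 1.91777, so C = exp(1.91777) = 6.80574.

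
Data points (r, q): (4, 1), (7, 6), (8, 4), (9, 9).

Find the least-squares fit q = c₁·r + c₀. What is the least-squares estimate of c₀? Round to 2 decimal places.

From the data, Σr·r = 210, Σr = 28, Σ1 = 4.
Moment sums: Σr·q = 159, Σq = 20.
AᵀA·[c₁, c₀]ᵀ = Aᵀq becomes [[210, 28]; [28, 4]]·[c₁, c₀]ᵀ = [159, 20]ᵀ.
Eliminating c₀: 4·(row 1) − 28·(row 2) gives 56·c₁ = 4·159 − 28·20 = 76, so c₁ = 19/14.
Then c₀ = (20 − 28·(19/14))/4 = -9/2.

c₀ = -4.50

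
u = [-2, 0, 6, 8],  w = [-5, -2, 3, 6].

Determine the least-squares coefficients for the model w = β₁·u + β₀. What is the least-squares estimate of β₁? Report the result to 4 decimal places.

Forming XᵀX = [[104, 12]; [12, 4]] and Xᵀw = [76, 2]ᵀ gives XᵀX·[β₁, β₀]ᵀ = Xᵀw.
det = 104·4 − 12² = 272.
β₁ = (76·4 − 12·2)/272 = 35/34; β₀ = (104·2 − 12·76)/272 = -44/17.

β₁ = 1.0294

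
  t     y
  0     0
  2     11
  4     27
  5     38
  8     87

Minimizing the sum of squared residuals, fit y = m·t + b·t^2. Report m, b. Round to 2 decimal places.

m = 2.75, b = 1.01

Setting ∂/∂m … = 0 gives: 109·m + 709·b = 1016;  709·m + 4993·b = 6994.
(Σt·t = 109, Σt·t^2 = 709, Σt^2·t^2 = 4993, Σt·y = 1016, Σt^2·y = 6994.)
Determinant 109·4993 − 709² = 41556.
m = (1016·4993 − 709·6994)/41556 = 57071/20778; b = (109·6994 − 709·1016)/41556 = 21001/20778.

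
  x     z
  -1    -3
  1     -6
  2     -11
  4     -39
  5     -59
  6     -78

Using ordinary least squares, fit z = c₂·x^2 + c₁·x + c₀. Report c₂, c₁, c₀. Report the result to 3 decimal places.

Setting ∂/∂c₂ … = 0 gives: 2195·c₂ + 413·c₁ + 83·c₀ = -4960;  413·c₂ + 83·c₁ + 17·c₀ = -944;  83·c₂ + 17·c₁ + 6·c₀ = -196.
(Σx^2·x^2 = 2195, Σx^2·x = 413, Σx^2 = 83, Σx·x = 83, Σx = 17, Σ1 = 6, Σx^2·z = -4960, Σx·z = -944, Σz = -196.)
Inverting the 3×3 Gram matrix, [c₂, c₁, c₀]ᵀ = [-314/165, -238/165, -124/55]ᵀ.

c₂ = -1.903, c₁ = -1.442, c₀ = -2.255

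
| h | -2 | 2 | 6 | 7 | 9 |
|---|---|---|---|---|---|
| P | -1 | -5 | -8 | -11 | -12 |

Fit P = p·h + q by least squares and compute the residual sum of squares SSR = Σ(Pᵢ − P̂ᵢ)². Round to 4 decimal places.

SSR = 1.9870

The normal equations are: 174·p + 22·q = -241;  22·p + 5·q = -37.
Eliminating q: 5·(row 1) − 22·(row 2) gives 386·p = 5·(-241) − 22·(-37) = -391, so p = -391/386.
Then q = ((-37) − 22·(-391/386))/5 = -568/193.
Residuals: -16/193, -6/193, 197/193, -373/386, 23/386; SSR = 767/386.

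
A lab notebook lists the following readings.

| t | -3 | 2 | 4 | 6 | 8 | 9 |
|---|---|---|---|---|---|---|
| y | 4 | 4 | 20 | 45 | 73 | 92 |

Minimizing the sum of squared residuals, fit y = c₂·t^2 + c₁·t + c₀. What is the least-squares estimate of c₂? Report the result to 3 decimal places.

c₂ = 1.008

Compute the Gram sums: Σt^2·t^2 = 12306, Σt^2·t = 1502, Σt^2 = 210, Σt·t = 210, Σt = 26, Σ1 = 6.
Right-hand side: Σt^2·y = 14116, Σt·y = 1758, Σy = 238.
Normal equations: [[12306, 1502, 210]; [1502, 210, 26]; [210, 26, 6]]·[c₂, c₁, c₀]ᵀ = [14116, 1758, 238]ᵀ.
Row-reducing yields c₂ = 16623/16490, c₁ = 11003/8245, c₀ = -23061/16490.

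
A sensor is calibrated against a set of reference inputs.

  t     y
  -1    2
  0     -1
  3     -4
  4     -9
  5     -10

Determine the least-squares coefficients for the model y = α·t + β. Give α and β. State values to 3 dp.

α = -1.925, β = -0.164

Forming XᵀX = [[51, 11]; [11, 5]] and Xᵀy = [-100, -22]ᵀ gives XᵀX·[α, β]ᵀ = Xᵀy.
Determinant 51·5 − 11² = 134.
α = ((-100)·5 − 11·(-22))/134 = -129/67; β = (51·(-22) − 11·(-100))/134 = -11/67.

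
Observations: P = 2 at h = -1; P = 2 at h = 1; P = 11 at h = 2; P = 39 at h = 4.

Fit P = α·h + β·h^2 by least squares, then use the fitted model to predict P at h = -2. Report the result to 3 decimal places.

The normal equations are: 22·α + 72·β = 178;  72·α + 274·β = 672.
det = 22·274 − 72² = 844.
α = (178·274 − 72·672)/844 = 97/211; β = (22·672 − 72·178)/844 = 492/211.
At h = -2: P̂ = (97/211)·(-2) + (492/211)·(4) = 1774/211.

P̂ = 8.408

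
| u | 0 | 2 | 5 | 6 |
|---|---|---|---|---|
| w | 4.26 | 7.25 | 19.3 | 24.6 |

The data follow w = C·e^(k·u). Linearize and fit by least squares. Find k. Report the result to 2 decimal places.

k = 0.30

Taking logs, ln w = k·u + ln C, so regress ln w on u.
Σu = 13.0000, Σ(u)² = 65.0000, Σln w = 9.5931, Σu·ln w = 37.9790.
Equations: 65.0000·k + 13.0000·ln C = 37.9790;  13.0000·k + 4·ln C = 9.5931.
Solving (det = 91.0000): k = 0.29896, ln C = 1.42666.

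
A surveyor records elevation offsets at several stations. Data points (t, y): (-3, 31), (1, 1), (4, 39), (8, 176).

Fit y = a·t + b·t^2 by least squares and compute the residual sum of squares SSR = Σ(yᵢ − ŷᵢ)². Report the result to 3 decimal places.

SSR = 2.964

From the data, Σt·t = 90, Σt·t^2 = 550, Σt^2·t^2 = 4434.
For Mᵀy: Σt·y = 1472, Σt^2·y = 12168.
MᵀM·[a, b]ᵀ = Mᵀy becomes [[90, 550]; [550, 4434]]·[a, b]ᵀ = [1472, 12168]ᵀ.
det = 90·4434 − 550² = 96560.
a = (1472·4434 − 550·12168)/96560 = -10347/6035; b = (90·12168 − 550·1472)/96560 = 3569/1207.
Residuals: -4561/6035, -1463/6035, -8767/6035, 168/355; SSR = 17889/6035.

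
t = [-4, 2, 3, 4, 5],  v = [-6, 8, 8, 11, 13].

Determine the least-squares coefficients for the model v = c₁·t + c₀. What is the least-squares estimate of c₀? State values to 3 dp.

c₀ = 2.600

Compute the Gram sums: Σt·t = 70, Σt = 10, Σ1 = 5.
Moment sums: Σt·v = 173, Σv = 34.
Δ = 70·5 − 10² = 250.
c₁ = (173·5 − 10·34)/250 = 21/10; c₀ = (70·34 − 10·173)/250 = 13/5.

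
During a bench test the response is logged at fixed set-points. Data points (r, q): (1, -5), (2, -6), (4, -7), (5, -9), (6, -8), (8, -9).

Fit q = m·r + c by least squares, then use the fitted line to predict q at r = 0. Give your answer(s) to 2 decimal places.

From the data, Σr·r = 146, Σr = 26, Σ1 = 6.
Moment sums: Σr·q = -210, Σq = -44.
XᵀX·[m, c]ᵀ = Xᵀq becomes [[146, 26]; [26, 6]]·[m, c]ᵀ = [-210, -44]ᵀ.
Determinant 146·6 − 26² = 200.
m = ((-210)·6 − 26·(-44))/200 = -29/50; c = (146·(-44) − 26·(-210))/200 = -241/50.
At r = 0: q̂ = (-29/50)·(0) + (-241/50)·(1) = -241/50.

q̂ = -4.82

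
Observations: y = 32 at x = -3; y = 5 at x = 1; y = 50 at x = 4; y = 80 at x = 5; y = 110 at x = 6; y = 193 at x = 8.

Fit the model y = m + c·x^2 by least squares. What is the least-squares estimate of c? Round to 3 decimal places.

c = 2.966

MᵀM·[m, c]ᵀ = Mᵀy reads: 6·m + 151·c = 470;  151·m + 6355·c = 19405.
(Σ1 = 6, Σx^2 = 151, Σx^2·x^2 = 6355, Σy = 470, Σx^2·y = 19405.)
Determinant 6·6355 − 151² = 15329.
m = (470·6355 − 151·19405)/15329 = 56695/15329; c = (6·19405 − 151·470)/15329 = 45460/15329.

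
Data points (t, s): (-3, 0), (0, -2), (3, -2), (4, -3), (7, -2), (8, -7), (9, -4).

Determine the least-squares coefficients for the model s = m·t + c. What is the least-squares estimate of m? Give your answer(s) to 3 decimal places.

m = -0.379

The normal system MᵀM·[m, c]ᵀ = Mᵀs is [[228, 28]; [28, 7]]·[m, c]ᵀ = [-124, -20]ᵀ.
Determinant 228·7 − 28² = 812.
m = ((-124)·7 − 28·(-20))/812 = -11/29; c = (228·(-20) − 28·(-124))/812 = -272/203.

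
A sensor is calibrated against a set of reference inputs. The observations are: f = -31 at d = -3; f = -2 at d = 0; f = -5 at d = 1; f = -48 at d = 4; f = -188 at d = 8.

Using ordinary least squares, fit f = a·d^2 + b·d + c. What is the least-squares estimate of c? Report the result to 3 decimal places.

Entries of MᵀM: Σd^2·d^2 = 4434, Σd^2·d = 550, Σd^2 = 90, Σd·d = 90, Σd = 10, Σ1 = 5.
Moment sums: Σd^2·f = -13084, Σd·f = -1608, Σf = -274.
So MᵀM·[a, b, c]ᵀ = Mᵀf: [[4434, 550, 90]; [550, 90, 10]; [90, 10, 5]]·[a, b, c]ᵀ = [-13084, -1608, -274]ᵀ.
Row-reducing yields a = -4461/1502, b = 835/1502, c = -9204/3755.

c = -2.451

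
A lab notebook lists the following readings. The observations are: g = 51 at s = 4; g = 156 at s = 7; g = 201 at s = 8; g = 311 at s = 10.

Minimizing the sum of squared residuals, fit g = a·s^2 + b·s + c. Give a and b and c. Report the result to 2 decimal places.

a = 2.83, b = 3.63, c = -8.80

With design matrix M, MᵀM = [[16753, 1919, 229]; [1919, 229, 29]; [229, 29, 4]] and Mᵀg = [52424, 6014, 719]ᵀ.
Solving the 3×3 system (Gaussian elimination) gives a = 17/6, b = 109/30, c = -44/5.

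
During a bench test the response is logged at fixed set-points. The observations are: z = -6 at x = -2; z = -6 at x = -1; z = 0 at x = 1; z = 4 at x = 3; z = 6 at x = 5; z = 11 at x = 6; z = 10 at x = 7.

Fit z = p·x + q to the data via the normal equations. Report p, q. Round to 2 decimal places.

p = 1.97, q = -2.62

Entries of MᵀM: Σx·x = 125, Σx = 19, Σ1 = 7.
Right-hand side: Σx·z = 196, Σz = 19.
MᵀM·[p, q]ᵀ = Mᵀz becomes [[125, 19]; [19, 7]]·[p, q]ᵀ = [196, 19]ᵀ.
Δ = 125·7 − 19² = 514.
p = (196·7 − 19·19)/514 = 1011/514; q = (125·19 − 19·196)/514 = -1349/514.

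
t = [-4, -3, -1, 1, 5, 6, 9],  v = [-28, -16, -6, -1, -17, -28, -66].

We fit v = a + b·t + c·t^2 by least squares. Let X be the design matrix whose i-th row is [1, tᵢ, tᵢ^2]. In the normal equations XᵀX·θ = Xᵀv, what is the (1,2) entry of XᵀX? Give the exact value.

13

Row 1 ↔ basis 1, column 2 ↔ basis t, so (XᵀX)_{1,2} = Σᵢ t = (1)·(-4) + (1)·(-3) + (1)·(-1) + (1)·(1) + (1)·(5) + (1)·(6) + (1)·(9) = 13.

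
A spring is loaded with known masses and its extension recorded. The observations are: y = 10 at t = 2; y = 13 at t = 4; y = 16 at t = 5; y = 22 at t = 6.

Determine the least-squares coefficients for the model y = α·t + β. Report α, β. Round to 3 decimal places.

Normal-equation sums: Σt·t = 81, Σt = 17, Σ1 = 4.
For Aᵀy: Σt·y = 284, Σy = 61.
Normal equations: [[81, 17]; [17, 4]]·[α, β]ᵀ = [284, 61]ᵀ.
Δ = 81·4 − 17² = 35.
α = (284·4 − 17·61)/35 = 99/35; β = (81·61 − 17·284)/35 = 113/35.

α = 2.829, β = 3.229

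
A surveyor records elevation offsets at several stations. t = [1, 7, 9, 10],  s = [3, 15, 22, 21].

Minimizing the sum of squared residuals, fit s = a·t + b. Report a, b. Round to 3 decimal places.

With design matrix M, MᵀM = [[231, 27]; [27, 4]] and Mᵀs = [516, 61]ᵀ.
Δ = 231·4 − 27² = 195.
a = (516·4 − 27·61)/195 = 139/65; b = (231·61 − 27·516)/195 = 53/65.

a = 2.138, b = 0.815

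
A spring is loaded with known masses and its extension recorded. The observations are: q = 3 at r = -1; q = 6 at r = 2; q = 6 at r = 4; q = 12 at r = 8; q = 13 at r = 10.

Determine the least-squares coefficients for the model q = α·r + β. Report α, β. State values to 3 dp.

α = 0.947, β = 3.644

Compute the Gram sums: Σr·r = 185, Σr = 23, Σ1 = 5.
Moment sums: Σr·q = 259, Σq = 40.
det = 185·5 − 23² = 396.
α = (259·5 − 23·40)/396 = 125/132; β = (185·40 − 23·259)/396 = 481/132.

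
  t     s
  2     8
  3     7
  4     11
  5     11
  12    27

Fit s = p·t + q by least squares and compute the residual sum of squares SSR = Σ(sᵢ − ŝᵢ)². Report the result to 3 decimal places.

SSR = 7.159

The normal equations are: 198·p + 26·q = 460;  26·p + 5·q = 64.
(Σt·t = 198, Σt = 26, Σ1 = 5, Σt·s = 460, Σs = 64.)
Eliminating q: 5·(row 1) − 26·(row 2) gives 314·p = 5·460 − 26·64 = 636, so p = 318/157.
Then q = (64 − 26·(318/157))/5 = 356/157.
Residuals: 264/157, -211/157, 99/157, -219/157, 67/157; SSR = 1124/157.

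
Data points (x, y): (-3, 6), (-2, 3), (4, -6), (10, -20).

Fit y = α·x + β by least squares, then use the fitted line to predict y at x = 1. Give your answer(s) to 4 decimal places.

ŷ = -1.8391

With design matrix A, AᵀA = [[129, 9]; [9, 4]] and Aᵀy = [-248, -17]ᵀ.
Eliminating β: 4·(row 1) − 9·(row 2) gives 435·α = 4·(-248) − 9·(-17) = -839, so α = -839/435.
Then β = ((-17) − 9·(-839/435))/4 = 13/145.
At x = 1: ŷ = (-839/435)·(1) + (13/145)·(1) = -160/87.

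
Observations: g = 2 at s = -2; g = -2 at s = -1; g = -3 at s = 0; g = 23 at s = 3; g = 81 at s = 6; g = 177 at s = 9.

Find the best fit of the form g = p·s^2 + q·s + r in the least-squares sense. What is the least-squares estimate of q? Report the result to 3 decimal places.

Forming AᵀA = [[7955, 963, 131]; [963, 131, 15]; [131, 15, 6]] and Aᵀg = [17466, 2146, 278]ᵀ gives AᵀA·[p, q, r]ᵀ = Aᵀg.
Row-reducing yields p = 21517/10876, q = 22535/10876, r = -5551/2719.

q = 2.072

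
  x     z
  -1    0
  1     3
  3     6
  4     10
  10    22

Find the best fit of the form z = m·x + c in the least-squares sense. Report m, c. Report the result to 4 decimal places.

m = 2.0462, c = 1.2428

Setting ∂/∂m … = 0 gives: 127·m + 17·c = 281;  17·m + 5·c = 41.
(Σx·x = 127, Σx = 17, Σ1 = 5, Σx·z = 281, Σz = 41.)
Eliminating c: 5·(row 1) − 17·(row 2) gives 346·m = 5·281 − 17·41 = 708, so m = 354/173.
Then c = (41 − 17·(354/173))/5 = 215/173.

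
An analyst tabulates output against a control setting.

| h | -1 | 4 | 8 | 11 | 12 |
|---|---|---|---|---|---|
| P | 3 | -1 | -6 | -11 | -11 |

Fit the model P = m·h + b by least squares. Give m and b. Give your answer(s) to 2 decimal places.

Compute the Gram sums: Σh·h = 346, Σh = 34, Σ1 = 5.
And Σh·P = -308, ΣP = -26.
So AᵀA·[m, b]ᵀ = AᵀP: [[346, 34]; [34, 5]]·[m, b]ᵀ = [-308, -26]ᵀ.
Determinant 346·5 − 34² = 574.
m = ((-308)·5 − 34·(-26))/574 = -8/7; b = (346·(-26) − 34·(-308))/574 = 18/7.

m = -1.14, b = 2.57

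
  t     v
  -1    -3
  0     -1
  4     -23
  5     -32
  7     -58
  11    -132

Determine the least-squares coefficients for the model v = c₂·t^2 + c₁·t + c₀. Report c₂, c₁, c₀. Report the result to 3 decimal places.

c₂ = -0.966, c₁ = -1.177, c₀ = -2.274

Compute the Gram sums: Σt^2·t^2 = 17924, Σt^2·t = 1862, Σt^2 = 212, Σt·t = 212, Σt = 26, Σ1 = 6.
Moment sums: Σt^2·v = -19985, Σt·v = -2107, Σv = -249.
Inverting the 3×3 Gram matrix, [c₂, c₁, c₀]ᵀ = [-212243/219750, -51719/43950, -83299/36625]ᵀ.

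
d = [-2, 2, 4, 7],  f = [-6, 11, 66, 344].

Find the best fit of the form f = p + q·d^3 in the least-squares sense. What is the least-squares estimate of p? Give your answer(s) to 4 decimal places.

Entries of MᵀM: Σ1 = 4, Σd^3 = 407, Σd^3·d^3 = 121873.
Moment sums: Σf = 415, Σd^3·f = 122352.
Δ = 4·121873 − 407² = 321843.
p = (415·121873 − 407·122352)/321843 = 780031/321843; q = (4·122352 − 407·415)/321843 = 320503/321843.

p = 2.4236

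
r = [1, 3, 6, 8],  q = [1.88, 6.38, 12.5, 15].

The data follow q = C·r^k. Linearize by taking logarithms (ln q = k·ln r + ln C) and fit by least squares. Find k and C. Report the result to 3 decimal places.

k = 1.014, C = 1.953

Let Y = ln q. Fitting Y = k·ln r + ln C by least squares:
Σln r = 4.9698, Σ(ln r)² = 8.7414, Σln q = 7.7182, Σln r·ln q = 12.1926.
Equations: 8.7414·k + 4.9698·ln C = 12.1926;  4.9698·k + 4·ln C = 7.7182.
Δ = 8.7414·4 − (4.9698)² = 10.2667; k = (12.1926·4 − 4.9698·7.7182)/10.2667 = 1.01420, ln C = (8.7414·7.7182 − 4.9698·12.1926)/10.2667 = 0.66946, so C = exp(0.66946) = 1.95318.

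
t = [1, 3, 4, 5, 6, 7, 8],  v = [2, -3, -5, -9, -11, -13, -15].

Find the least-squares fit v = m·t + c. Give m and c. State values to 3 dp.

m = -2.488, c = 4.369

Entries of AᵀA: Σt·t = 200, Σt = 34, Σ1 = 7.
Moment sums: Σt·v = -349, Σv = -54.
Normal equations: [[200, 34]; [34, 7]]·[m, c]ᵀ = [-349, -54]ᵀ.
Δ = 200·7 − 34² = 244.
m = ((-349)·7 − 34·(-54))/244 = -607/244; c = (200·(-54) − 34·(-349))/244 = 533/122.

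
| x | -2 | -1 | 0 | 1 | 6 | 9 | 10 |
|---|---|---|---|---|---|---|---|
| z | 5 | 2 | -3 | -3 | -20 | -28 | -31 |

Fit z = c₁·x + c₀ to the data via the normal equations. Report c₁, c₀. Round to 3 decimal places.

Compute the Gram sums: Σx·x = 223, Σx = 23, Σ1 = 7.
For Aᵀz: Σx·z = -697, Σz = -78.
So AᵀA·[c₁, c₀]ᵀ = Aᵀz: [[223, 23]; [23, 7]]·[c₁, c₀]ᵀ = [-697, -78]ᵀ.
Eliminating c₀: 7·(row 1) − 23·(row 2) gives 1032·c₁ = 7·(-697) − 23·(-78) = -3085, so c₁ = -3085/1032.
Then c₀ = ((-78) − 23·(-3085/1032))/7 = -1363/1032.

c₁ = -2.989, c₀ = -1.321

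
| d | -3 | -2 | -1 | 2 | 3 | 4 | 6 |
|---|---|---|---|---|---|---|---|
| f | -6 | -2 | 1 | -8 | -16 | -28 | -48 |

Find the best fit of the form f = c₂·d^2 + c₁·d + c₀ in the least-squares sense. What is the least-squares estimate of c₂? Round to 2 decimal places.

From the data, Σd^2·d^2 = 1747, Σd^2·d = 279, Σd^2 = 79, Σd·d = 79, Σd = 9, Σ1 = 7.
And Σd^2·f = -2413, Σd·f = -443, Σf = -107.
Inverting the 3×3 Gram matrix, [c₂, c₁, c₀]ᵀ = [-47405/45849, -27647/15283, -59197/45849]ᵀ.

c₂ = -1.03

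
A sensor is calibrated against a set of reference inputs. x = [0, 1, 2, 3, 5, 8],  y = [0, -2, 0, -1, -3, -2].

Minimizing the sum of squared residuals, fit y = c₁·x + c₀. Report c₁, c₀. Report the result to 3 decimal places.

The normal system AᵀA·[c₁, c₀]ᵀ = Aᵀy is [[103, 19]; [19, 6]]·[c₁, c₀]ᵀ = [-36, -8]ᵀ.
Eliminating c₀: 6·(row 1) − 19·(row 2) gives 257·c₁ = 6·(-36) − 19·(-8) = -64, so c₁ = -64/257.
Then c₀ = ((-8) − 19·(-64/257))/6 = -140/257.

c₁ = -0.249, c₀ = -0.545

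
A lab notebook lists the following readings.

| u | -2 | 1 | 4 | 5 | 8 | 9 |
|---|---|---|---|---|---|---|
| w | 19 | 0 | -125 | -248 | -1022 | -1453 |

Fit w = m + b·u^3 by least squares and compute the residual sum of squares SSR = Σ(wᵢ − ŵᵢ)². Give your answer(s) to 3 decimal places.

From the data, Σ1 = 6, Σu^3 = 1423, Σu^3·u^3 = 813371.
For Aᵀw: Σw = -2829, Σu^3·w = -1621653.
Normal equations: [[6, 1423]; [1423, 813371]]·[m, b]ᵀ = [-2829, -1621653]ᵀ.
det = 6·813371 − 1423² = 2855297.
m = ((-2829)·813371 − 1423·(-1621653))/2855297 = 6585660/2855297; b = (6·(-1621653) − 1423·(-2829))/2855297 = -5704251/2855297.
Residuals: 2030975/2855297, -881409/2855297, 1574279/2855297, -1667941/2855297, -4122682/2855297, 3066778/2855297; SSR = 12805588/2855297.

SSR = 4.485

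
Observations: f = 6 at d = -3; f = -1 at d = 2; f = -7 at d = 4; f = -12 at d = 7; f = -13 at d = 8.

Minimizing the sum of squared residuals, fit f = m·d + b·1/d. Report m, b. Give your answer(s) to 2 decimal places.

With design matrix M, MᵀM = [[142, 5]; [5, 12973/28224]] and Mᵀf = [-236, -425/56]ᵀ.
det = 142·(12973/28224) − 5² = 568283/14112.
m = ((-236)·(12973/28224) − 5·(-425/56))/(568283/14112) = -995314/568283; b = (142·(-425/56) − 5·(-236))/(568283/14112) = 1443960/568283.

m = -1.75, b = 2.54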